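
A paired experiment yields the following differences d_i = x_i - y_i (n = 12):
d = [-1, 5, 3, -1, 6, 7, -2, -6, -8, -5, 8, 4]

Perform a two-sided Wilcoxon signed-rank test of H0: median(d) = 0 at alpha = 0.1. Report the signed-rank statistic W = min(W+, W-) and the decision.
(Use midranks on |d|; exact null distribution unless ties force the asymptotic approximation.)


Step 1: Drop any zero differences (none here) and take |d_i|.
|d| = [1, 5, 3, 1, 6, 7, 2, 6, 8, 5, 8, 4]
Step 2: Midrank |d_i| (ties get averaged ranks).
ranks: |1|->1.5, |5|->6.5, |3|->4, |1|->1.5, |6|->8.5, |7|->10, |2|->3, |6|->8.5, |8|->11.5, |5|->6.5, |8|->11.5, |4|->5
Step 3: Attach original signs; sum ranks with positive sign and with negative sign.
W+ = 6.5 + 4 + 8.5 + 10 + 11.5 + 5 = 45.5
W- = 1.5 + 1.5 + 3 + 8.5 + 11.5 + 6.5 = 32.5
(Check: W+ + W- = 78 should equal n(n+1)/2 = 78.)
Step 4: Test statistic W = min(W+, W-) = 32.5.
Step 5: Ties in |d|, so use the tie-corrected normal approximation.
        E[W] = n(n+1)/4 = 12*13/4 = 39.
        Tie groups: |d|=1 (t=2), |d|=5 (t=2), |d|=6 (t=2), |d|=8 (t=2); sum(t^3 - t) = 24.
        Var[W] = n(n+1)(2n+1)/24 - sum(t^3-t)/48 = 3900/24 - 24/48 = 162.
        z = (W - E[W]) / sqrt(Var[W]) = (32.5 - 39) / 12.7279 = -0.5107.
        Two-sided p = 2*Phi(z) = 0.609569.
Step 6: alpha = 0.1. fail to reject H0.

W+ = 45.5, W- = 32.5, W = min = 32.5, p = 0.609569, fail to reject H0.


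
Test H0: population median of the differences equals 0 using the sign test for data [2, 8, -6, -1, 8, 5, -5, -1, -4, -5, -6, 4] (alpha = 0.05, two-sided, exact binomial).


Step 1: Discard zero differences. Original n = 12; n_eff = number of nonzero differences = 12.
Nonzero differences (with sign): +2, +8, -6, -1, +8, +5, -5, -1, -4, -5, -6, +4
Step 2: Count signs: positive = 5, negative = 7.
Step 3: Under H0: P(positive) = 0.5, so the number of positives S ~ Bin(12, 0.5).
Step 4: Two-sided exact p-value = sum of Bin(12,0.5) probabilities at or below the observed probability = 0.774414.
Step 5: alpha = 0.05. fail to reject H0.

n_eff = 12, pos = 5, neg = 7, p = 0.774414, fail to reject H0.


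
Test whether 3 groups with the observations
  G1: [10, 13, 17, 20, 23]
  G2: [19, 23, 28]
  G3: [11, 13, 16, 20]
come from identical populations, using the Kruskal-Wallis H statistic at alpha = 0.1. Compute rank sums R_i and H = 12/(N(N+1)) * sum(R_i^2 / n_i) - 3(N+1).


Step 1: Combine all N = 12 observations and assign midranks.
sorted (value, group, rank): (10,G1,1), (11,G3,2), (13,G1,3.5), (13,G3,3.5), (16,G3,5), (17,G1,6), (19,G2,7), (20,G1,8.5), (20,G3,8.5), (23,G1,10.5), (23,G2,10.5), (28,G2,12)
Step 2: Sum ranks within each group.
R_1 = 29.5 (n_1 = 5)
R_2 = 29.5 (n_2 = 3)
R_3 = 19 (n_3 = 4)
Step 3: H = 12/(N(N+1)) * sum(R_i^2/n_i) - 3(N+1)
     = 12/(12*13) * (29.5^2/5 + 29.5^2/3 + 19^2/4) - 3*13
     = 0.076923 * 554.383 - 39
     = 3.644872.
Step 4: Ties present; correction factor C = 1 - 18/(12^3 - 12) = 0.989510. Corrected H = 3.644872 / 0.989510 = 3.683510.
Step 5: Under H0, H ~ chi^2(2); p-value = 0.158539.
Step 6: alpha = 0.1. fail to reject H0.

H = 3.6835, df = 2, p = 0.158539, fail to reject H0.


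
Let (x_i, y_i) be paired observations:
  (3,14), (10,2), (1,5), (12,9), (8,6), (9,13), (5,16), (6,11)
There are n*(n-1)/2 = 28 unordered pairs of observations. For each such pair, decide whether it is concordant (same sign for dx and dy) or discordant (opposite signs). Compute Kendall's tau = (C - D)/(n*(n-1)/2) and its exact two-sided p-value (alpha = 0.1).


Step 1: Enumerate the 28 unordered pairs (i,j) with i<j and classify each by sign(x_j-x_i) * sign(y_j-y_i).
  (1,2):dx=+7,dy=-12->D; (1,3):dx=-2,dy=-9->C; (1,4):dx=+9,dy=-5->D; (1,5):dx=+5,dy=-8->D
  (1,6):dx=+6,dy=-1->D; (1,7):dx=+2,dy=+2->C; (1,8):dx=+3,dy=-3->D; (2,3):dx=-9,dy=+3->D
  (2,4):dx=+2,dy=+7->C; (2,5):dx=-2,dy=+4->D; (2,6):dx=-1,dy=+11->D; (2,7):dx=-5,dy=+14->D
  (2,8):dx=-4,dy=+9->D; (3,4):dx=+11,dy=+4->C; (3,5):dx=+7,dy=+1->C; (3,6):dx=+8,dy=+8->C
  (3,7):dx=+4,dy=+11->C; (3,8):dx=+5,dy=+6->C; (4,5):dx=-4,dy=-3->C; (4,6):dx=-3,dy=+4->D
  (4,7):dx=-7,dy=+7->D; (4,8):dx=-6,dy=+2->D; (5,6):dx=+1,dy=+7->C; (5,7):dx=-3,dy=+10->D
  (5,8):dx=-2,dy=+5->D; (6,7):dx=-4,dy=+3->D; (6,8):dx=-3,dy=-2->C; (7,8):dx=+1,dy=-5->D
Step 2: C = 11, D = 17, total pairs = 28.
Step 3: tau = (C - D)/(n(n-1)/2) = (11 - 17)/28 = -0.214286.
Step 4: Exact two-sided p-value (enumerate n! = 40320 permutations of y under H0): p = 0.548413.
Step 5: alpha = 0.1. fail to reject H0.

tau_b = -0.2143 (C=11, D=17), p = 0.548413, fail to reject H0.


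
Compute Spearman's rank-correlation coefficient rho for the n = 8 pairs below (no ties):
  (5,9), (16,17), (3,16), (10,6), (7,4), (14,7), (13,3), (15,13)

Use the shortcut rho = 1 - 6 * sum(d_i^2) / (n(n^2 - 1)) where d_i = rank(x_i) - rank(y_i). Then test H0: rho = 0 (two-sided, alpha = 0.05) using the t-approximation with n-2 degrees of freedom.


Step 1: Rank x and y separately (midranks; no ties here).
rank(x): 5->2, 16->8, 3->1, 10->4, 7->3, 14->6, 13->5, 15->7
rank(y): 9->5, 17->8, 16->7, 6->3, 4->2, 7->4, 3->1, 13->6
Step 2: d_i = R_x(i) - R_y(i); compute d_i^2.
  (2-5)^2=9, (8-8)^2=0, (1-7)^2=36, (4-3)^2=1, (3-2)^2=1, (6-4)^2=4, (5-1)^2=16, (7-6)^2=1
sum(d^2) = 68.
Step 3: rho = 1 - 6*68 / (8*(8^2 - 1)) = 1 - 408/504 = 0.190476.
Step 4: Under H0, t = rho * sqrt((n-2)/(1-rho^2)) = 0.4753 ~ t(6).
Step 5: Two-sided p-value from the t-distribution with 6 df = 0.651401.
Step 6: alpha = 0.05. fail to reject H0.

rho = 0.1905, p = 0.651401, fail to reject H0 at alpha = 0.05.


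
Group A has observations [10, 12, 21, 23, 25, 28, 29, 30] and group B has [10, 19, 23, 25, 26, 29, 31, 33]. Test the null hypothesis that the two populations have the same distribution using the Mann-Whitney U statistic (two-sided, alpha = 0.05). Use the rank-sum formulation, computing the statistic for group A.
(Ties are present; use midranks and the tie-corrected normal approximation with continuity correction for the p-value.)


Step 1: Combine and sort all 16 observations; assign midranks.
sorted (value, group): (10,X), (10,Y), (12,X), (19,Y), (21,X), (23,X), (23,Y), (25,X), (25,Y), (26,Y), (28,X), (29,X), (29,Y), (30,X), (31,Y), (33,Y)
ranks: 10->1.5, 10->1.5, 12->3, 19->4, 21->5, 23->6.5, 23->6.5, 25->8.5, 25->8.5, 26->10, 28->11, 29->12.5, 29->12.5, 30->14, 31->15, 33->16
Step 2: Rank sum for X: R1 = 1.5 + 3 + 5 + 6.5 + 8.5 + 11 + 12.5 + 14 = 62.
Step 3: U_X = R1 - n1(n1+1)/2 = 62 - 8*9/2 = 62 - 36 = 26.
       U_Y = n1*n2 - U_X = 64 - 26 = 38.
Step 4: Ties are present, so use the tie-corrected normal approximation (with continuity correction) for the p-value.
Step 5: p-value = 0.562372; compare to alpha = 0.05. fail to reject H0.

U_X = 26, p = 0.562372, fail to reject H0 at alpha = 0.05.


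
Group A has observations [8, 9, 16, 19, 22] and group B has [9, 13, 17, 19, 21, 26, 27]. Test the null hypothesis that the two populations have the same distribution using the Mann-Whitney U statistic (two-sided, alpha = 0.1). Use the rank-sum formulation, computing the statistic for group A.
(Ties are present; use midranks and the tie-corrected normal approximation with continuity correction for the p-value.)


Step 1: Combine and sort all 12 observations; assign midranks.
sorted (value, group): (8,X), (9,X), (9,Y), (13,Y), (16,X), (17,Y), (19,X), (19,Y), (21,Y), (22,X), (26,Y), (27,Y)
ranks: 8->1, 9->2.5, 9->2.5, 13->4, 16->5, 17->6, 19->7.5, 19->7.5, 21->9, 22->10, 26->11, 27->12
Step 2: Rank sum for X: R1 = 1 + 2.5 + 5 + 7.5 + 10 = 26.
Step 3: U_X = R1 - n1(n1+1)/2 = 26 - 5*6/2 = 26 - 15 = 11.
       U_Y = n1*n2 - U_X = 35 - 11 = 24.
Step 4: Ties are present, so use the tie-corrected normal approximation (with continuity correction) for the p-value.
Step 5: p-value = 0.328162; compare to alpha = 0.1. fail to reject H0.

U_X = 11, p = 0.328162, fail to reject H0 at alpha = 0.1.


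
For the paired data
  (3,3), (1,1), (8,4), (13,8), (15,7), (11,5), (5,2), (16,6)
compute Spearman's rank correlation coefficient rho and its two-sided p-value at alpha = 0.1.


Step 1: Rank x and y separately (midranks; no ties here).
rank(x): 3->2, 1->1, 8->4, 13->6, 15->7, 11->5, 5->3, 16->8
rank(y): 3->3, 1->1, 4->4, 8->8, 7->7, 5->5, 2->2, 6->6
Step 2: d_i = R_x(i) - R_y(i); compute d_i^2.
  (2-3)^2=1, (1-1)^2=0, (4-4)^2=0, (6-8)^2=4, (7-7)^2=0, (5-5)^2=0, (3-2)^2=1, (8-6)^2=4
sum(d^2) = 10.
Step 3: rho = 1 - 6*10 / (8*(8^2 - 1)) = 1 - 60/504 = 0.880952.
Step 4: Under H0, t = rho * sqrt((n-2)/(1-rho^2)) = 4.5601 ~ t(6).
Step 5: Two-sided p-value from the t-distribution with 6 df = 0.003850.
Step 6: alpha = 0.1. reject H0.

rho = 0.8810, p = 0.003850, reject H0 at alpha = 0.1.


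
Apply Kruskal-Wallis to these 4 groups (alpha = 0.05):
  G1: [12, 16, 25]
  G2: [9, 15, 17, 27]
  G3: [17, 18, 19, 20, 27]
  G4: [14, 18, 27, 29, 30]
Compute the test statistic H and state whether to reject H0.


Step 1: Combine all N = 17 observations and assign midranks.
sorted (value, group, rank): (9,G2,1), (12,G1,2), (14,G4,3), (15,G2,4), (16,G1,5), (17,G2,6.5), (17,G3,6.5), (18,G3,8.5), (18,G4,8.5), (19,G3,10), (20,G3,11), (25,G1,12), (27,G2,14), (27,G3,14), (27,G4,14), (29,G4,16), (30,G4,17)
Step 2: Sum ranks within each group.
R_1 = 19 (n_1 = 3)
R_2 = 25.5 (n_2 = 4)
R_3 = 50 (n_3 = 5)
R_4 = 58.5 (n_4 = 5)
Step 3: H = 12/(N(N+1)) * sum(R_i^2/n_i) - 3(N+1)
     = 12/(17*18) * (19^2/3 + 25.5^2/4 + 50^2/5 + 58.5^2/5) - 3*18
     = 0.039216 * 1467.35 - 54
     = 3.542974.
Step 4: Ties present; correction factor C = 1 - 36/(17^3 - 17) = 0.992647. Corrected H = 3.542974 / 0.992647 = 3.569218.
Step 5: Under H0, H ~ chi^2(3); p-value = 0.311895.
Step 6: alpha = 0.05. fail to reject H0.

H = 3.5692, df = 3, p = 0.311895, fail to reject H0.


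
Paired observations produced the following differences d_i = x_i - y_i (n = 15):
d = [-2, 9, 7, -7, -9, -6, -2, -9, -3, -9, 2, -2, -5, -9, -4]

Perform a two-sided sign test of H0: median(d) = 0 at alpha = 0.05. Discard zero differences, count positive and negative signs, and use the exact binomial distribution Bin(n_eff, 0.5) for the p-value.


Step 1: Discard zero differences. Original n = 15; n_eff = number of nonzero differences = 15.
Nonzero differences (with sign): -2, +9, +7, -7, -9, -6, -2, -9, -3, -9, +2, -2, -5, -9, -4
Step 2: Count signs: positive = 3, negative = 12.
Step 3: Under H0: P(positive) = 0.5, so the number of positives S ~ Bin(15, 0.5).
Step 4: Two-sided exact p-value = sum of Bin(15,0.5) probabilities at or below the observed probability = 0.035156.
Step 5: alpha = 0.05. reject H0.

n_eff = 15, pos = 3, neg = 12, p = 0.035156, reject H0.


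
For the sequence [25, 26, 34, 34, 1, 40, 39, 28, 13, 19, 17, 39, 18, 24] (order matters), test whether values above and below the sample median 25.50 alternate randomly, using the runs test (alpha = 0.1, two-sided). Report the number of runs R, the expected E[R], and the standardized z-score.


Step 1: Compute median = 25.50; label A = above, B = below.
Labels in order: BAAABAAABBBABB  (n_A = 7, n_B = 7)
Step 2: Count runs R = 7.
Step 3: Under H0 (random ordering), E[R] = 2*n_A*n_B/(n_A+n_B) + 1 = 2*7*7/14 + 1 = 8.0000.
        Var[R] = 2*n_A*n_B*(2*n_A*n_B - n_A - n_B) / ((n_A+n_B)^2 * (n_A+n_B-1)) = 8232/2548 = 3.2308.
        SD[R] = 1.7974.
Step 4: Continuity-corrected z = (R + 0.5 - E[R]) / SD[R] = (7 + 0.5 - 8.0000) / 1.7974 = -0.2782.
Step 5: Two-sided p-value via normal approximation = 2*(1 - Phi(|z|)) = 0.780879.
Step 6: alpha = 0.1. fail to reject H0.

R = 7, z = -0.2782, p = 0.780879, fail to reject H0.


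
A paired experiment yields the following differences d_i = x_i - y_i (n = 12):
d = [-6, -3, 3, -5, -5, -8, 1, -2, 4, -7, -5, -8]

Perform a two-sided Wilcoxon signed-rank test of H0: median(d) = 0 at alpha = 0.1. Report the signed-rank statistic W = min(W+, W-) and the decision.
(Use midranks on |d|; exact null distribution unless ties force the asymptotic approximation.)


Step 1: Drop any zero differences (none here) and take |d_i|.
|d| = [6, 3, 3, 5, 5, 8, 1, 2, 4, 7, 5, 8]
Step 2: Midrank |d_i| (ties get averaged ranks).
ranks: |6|->9, |3|->3.5, |3|->3.5, |5|->7, |5|->7, |8|->11.5, |1|->1, |2|->2, |4|->5, |7|->10, |5|->7, |8|->11.5
Step 3: Attach original signs; sum ranks with positive sign and with negative sign.
W+ = 3.5 + 1 + 5 = 9.5
W- = 9 + 3.5 + 7 + 7 + 11.5 + 2 + 10 + 7 + 11.5 = 68.5
(Check: W+ + W- = 78 should equal n(n+1)/2 = 78.)
Step 4: Test statistic W = min(W+, W-) = 9.5.
Step 5: Ties in |d|, so use the tie-corrected normal approximation.
        E[W] = n(n+1)/4 = 12*13/4 = 39.
        Tie groups: |d|=3 (t=2), |d|=5 (t=3), |d|=8 (t=2); sum(t^3 - t) = 36.
        Var[W] = n(n+1)(2n+1)/24 - sum(t^3-t)/48 = 3900/24 - 36/48 = 161.75.
        z = (W - E[W]) / sqrt(Var[W]) = (9.5 - 39) / 12.7181 = -2.3195.
        Two-sided p = 2*Phi(z) = 0.020366.
Step 6: alpha = 0.1. reject H0.

W+ = 9.5, W- = 68.5, W = min = 9.5, p = 0.020366, reject H0.


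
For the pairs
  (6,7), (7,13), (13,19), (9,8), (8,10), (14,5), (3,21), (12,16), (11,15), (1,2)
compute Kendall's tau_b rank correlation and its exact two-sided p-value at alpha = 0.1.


Step 1: Enumerate the 45 unordered pairs (i,j) with i<j and classify each by sign(x_j-x_i) * sign(y_j-y_i).
  (1,2):dx=+1,dy=+6->C; (1,3):dx=+7,dy=+12->C; (1,4):dx=+3,dy=+1->C; (1,5):dx=+2,dy=+3->C
  (1,6):dx=+8,dy=-2->D; (1,7):dx=-3,dy=+14->D; (1,8):dx=+6,dy=+9->C; (1,9):dx=+5,dy=+8->C
  (1,10):dx=-5,dy=-5->C; (2,3):dx=+6,dy=+6->C; (2,4):dx=+2,dy=-5->D; (2,5):dx=+1,dy=-3->D
  (2,6):dx=+7,dy=-8->D; (2,7):dx=-4,dy=+8->D; (2,8):dx=+5,dy=+3->C; (2,9):dx=+4,dy=+2->C
  (2,10):dx=-6,dy=-11->C; (3,4):dx=-4,dy=-11->C; (3,5):dx=-5,dy=-9->C; (3,6):dx=+1,dy=-14->D
  (3,7):dx=-10,dy=+2->D; (3,8):dx=-1,dy=-3->C; (3,9):dx=-2,dy=-4->C; (3,10):dx=-12,dy=-17->C
  (4,5):dx=-1,dy=+2->D; (4,6):dx=+5,dy=-3->D; (4,7):dx=-6,dy=+13->D; (4,8):dx=+3,dy=+8->C
  (4,9):dx=+2,dy=+7->C; (4,10):dx=-8,dy=-6->C; (5,6):dx=+6,dy=-5->D; (5,7):dx=-5,dy=+11->D
  (5,8):dx=+4,dy=+6->C; (5,9):dx=+3,dy=+5->C; (5,10):dx=-7,dy=-8->C; (6,7):dx=-11,dy=+16->D
  (6,8):dx=-2,dy=+11->D; (6,9):dx=-3,dy=+10->D; (6,10):dx=-13,dy=-3->C; (7,8):dx=+9,dy=-5->D
  (7,9):dx=+8,dy=-6->D; (7,10):dx=-2,dy=-19->C; (8,9):dx=-1,dy=-1->C; (8,10):dx=-11,dy=-14->C
  (9,10):dx=-10,dy=-13->C
Step 2: C = 27, D = 18, total pairs = 45.
Step 3: tau = (C - D)/(n(n-1)/2) = (27 - 18)/45 = 0.200000.
Step 4: Exact two-sided p-value (enumerate n! = 3628800 permutations of y under H0): p = 0.484313.
Step 5: alpha = 0.1. fail to reject H0.

tau_b = 0.2000 (C=27, D=18), p = 0.484313, fail to reject H0.


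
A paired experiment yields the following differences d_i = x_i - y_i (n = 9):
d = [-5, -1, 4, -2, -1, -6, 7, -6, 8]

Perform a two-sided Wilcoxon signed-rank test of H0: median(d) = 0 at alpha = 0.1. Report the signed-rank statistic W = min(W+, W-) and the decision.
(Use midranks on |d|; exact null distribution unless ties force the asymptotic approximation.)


Step 1: Drop any zero differences (none here) and take |d_i|.
|d| = [5, 1, 4, 2, 1, 6, 7, 6, 8]
Step 2: Midrank |d_i| (ties get averaged ranks).
ranks: |5|->5, |1|->1.5, |4|->4, |2|->3, |1|->1.5, |6|->6.5, |7|->8, |6|->6.5, |8|->9
Step 3: Attach original signs; sum ranks with positive sign and with negative sign.
W+ = 4 + 8 + 9 = 21
W- = 5 + 1.5 + 3 + 1.5 + 6.5 + 6.5 = 24
(Check: W+ + W- = 45 should equal n(n+1)/2 = 45.)
Step 4: Test statistic W = min(W+, W-) = 21.
Step 5: Ties in |d|, so use the tie-corrected normal approximation.
        E[W] = n(n+1)/4 = 9*10/4 = 22.5.
        Tie groups: |d|=1 (t=2), |d|=6 (t=2); sum(t^3 - t) = 12.
        Var[W] = n(n+1)(2n+1)/24 - sum(t^3-t)/48 = 1710/24 - 12/48 = 71.
        z = (W - E[W]) / sqrt(Var[W]) = (21 - 22.5) / 8.4261 = -0.1780.
        Two-sided p = 2*Phi(z) = 0.858709.
Step 6: alpha = 0.1. fail to reject H0.

W+ = 21, W- = 24, W = min = 21, p = 0.858709, fail to reject H0.


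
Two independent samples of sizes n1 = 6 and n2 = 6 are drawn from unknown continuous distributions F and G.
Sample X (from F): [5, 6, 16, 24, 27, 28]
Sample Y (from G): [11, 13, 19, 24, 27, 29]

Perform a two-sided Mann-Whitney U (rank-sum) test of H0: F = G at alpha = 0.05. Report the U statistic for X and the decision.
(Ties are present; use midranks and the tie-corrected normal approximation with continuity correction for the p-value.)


Step 1: Combine and sort all 12 observations; assign midranks.
sorted (value, group): (5,X), (6,X), (11,Y), (13,Y), (16,X), (19,Y), (24,X), (24,Y), (27,X), (27,Y), (28,X), (29,Y)
ranks: 5->1, 6->2, 11->3, 13->4, 16->5, 19->6, 24->7.5, 24->7.5, 27->9.5, 27->9.5, 28->11, 29->12
Step 2: Rank sum for X: R1 = 1 + 2 + 5 + 7.5 + 9.5 + 11 = 36.
Step 3: U_X = R1 - n1(n1+1)/2 = 36 - 6*7/2 = 36 - 21 = 15.
       U_Y = n1*n2 - U_X = 36 - 15 = 21.
Step 4: Ties are present, so use the tie-corrected normal approximation (with continuity correction) for the p-value.
Step 5: p-value = 0.687885; compare to alpha = 0.05. fail to reject H0.

U_X = 15, p = 0.687885, fail to reject H0 at alpha = 0.05.


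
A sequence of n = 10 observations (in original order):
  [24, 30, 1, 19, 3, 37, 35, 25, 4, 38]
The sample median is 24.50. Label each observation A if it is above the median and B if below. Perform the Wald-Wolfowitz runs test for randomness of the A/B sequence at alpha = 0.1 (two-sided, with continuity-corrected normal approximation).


Step 1: Compute median = 24.50; label A = above, B = below.
Labels in order: BABBBAAABA  (n_A = 5, n_B = 5)
Step 2: Count runs R = 6.
Step 3: Under H0 (random ordering), E[R] = 2*n_A*n_B/(n_A+n_B) + 1 = 2*5*5/10 + 1 = 6.0000.
        Var[R] = 2*n_A*n_B*(2*n_A*n_B - n_A - n_B) / ((n_A+n_B)^2 * (n_A+n_B-1)) = 2000/900 = 2.2222.
        SD[R] = 1.4907.
Step 4: R = E[R], so z = 0 with no continuity correction.
Step 5: Two-sided p-value via normal approximation = 2*(1 - Phi(|z|)) = 1.000000.
Step 6: alpha = 0.1. fail to reject H0.

R = 6, z = 0.0000, p = 1.000000, fail to reject H0.


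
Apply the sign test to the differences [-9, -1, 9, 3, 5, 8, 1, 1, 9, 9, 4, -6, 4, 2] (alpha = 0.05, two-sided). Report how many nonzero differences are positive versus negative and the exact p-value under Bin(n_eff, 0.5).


Step 1: Discard zero differences. Original n = 14; n_eff = number of nonzero differences = 14.
Nonzero differences (with sign): -9, -1, +9, +3, +5, +8, +1, +1, +9, +9, +4, -6, +4, +2
Step 2: Count signs: positive = 11, negative = 3.
Step 3: Under H0: P(positive) = 0.5, so the number of positives S ~ Bin(14, 0.5).
Step 4: Two-sided exact p-value = sum of Bin(14,0.5) probabilities at or below the observed probability = 0.057373.
Step 5: alpha = 0.05. fail to reject H0.

n_eff = 14, pos = 11, neg = 3, p = 0.057373, fail to reject H0.


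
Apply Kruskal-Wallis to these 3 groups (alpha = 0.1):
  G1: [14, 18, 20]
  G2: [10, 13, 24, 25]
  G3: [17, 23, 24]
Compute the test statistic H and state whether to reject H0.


Step 1: Combine all N = 10 observations and assign midranks.
sorted (value, group, rank): (10,G2,1), (13,G2,2), (14,G1,3), (17,G3,4), (18,G1,5), (20,G1,6), (23,G3,7), (24,G2,8.5), (24,G3,8.5), (25,G2,10)
Step 2: Sum ranks within each group.
R_1 = 14 (n_1 = 3)
R_2 = 21.5 (n_2 = 4)
R_3 = 19.5 (n_3 = 3)
Step 3: H = 12/(N(N+1)) * sum(R_i^2/n_i) - 3(N+1)
     = 12/(10*11) * (14^2/3 + 21.5^2/4 + 19.5^2/3) - 3*11
     = 0.109091 * 307.646 - 33
     = 0.561364.
Step 4: Ties present; correction factor C = 1 - 6/(10^3 - 10) = 0.993939. Corrected H = 0.561364 / 0.993939 = 0.564787.
Step 5: Under H0, H ~ chi^2(2); p-value = 0.753977.
Step 6: alpha = 0.1. fail to reject H0.

H = 0.5648, df = 2, p = 0.753977, fail to reject H0.


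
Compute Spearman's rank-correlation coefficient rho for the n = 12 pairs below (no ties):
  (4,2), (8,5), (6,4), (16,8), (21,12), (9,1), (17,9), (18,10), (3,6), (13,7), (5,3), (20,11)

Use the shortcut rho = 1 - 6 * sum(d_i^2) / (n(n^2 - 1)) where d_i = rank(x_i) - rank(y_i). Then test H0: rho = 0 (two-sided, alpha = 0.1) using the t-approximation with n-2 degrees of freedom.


Step 1: Rank x and y separately (midranks; no ties here).
rank(x): 4->2, 8->5, 6->4, 16->8, 21->12, 9->6, 17->9, 18->10, 3->1, 13->7, 5->3, 20->11
rank(y): 2->2, 5->5, 4->4, 8->8, 12->12, 1->1, 9->9, 10->10, 6->6, 7->7, 3->3, 11->11
Step 2: d_i = R_x(i) - R_y(i); compute d_i^2.
  (2-2)^2=0, (5-5)^2=0, (4-4)^2=0, (8-8)^2=0, (12-12)^2=0, (6-1)^2=25, (9-9)^2=0, (10-10)^2=0, (1-6)^2=25, (7-7)^2=0, (3-3)^2=0, (11-11)^2=0
sum(d^2) = 50.
Step 3: rho = 1 - 6*50 / (12*(12^2 - 1)) = 1 - 300/1716 = 0.825175.
Step 4: Under H0, t = rho * sqrt((n-2)/(1-rho^2)) = 4.6195 ~ t(10).
Step 5: Two-sided p-value from the t-distribution with 10 df = 0.000951.
Step 6: alpha = 0.1. reject H0.

rho = 0.8252, p = 0.000951, reject H0 at alpha = 0.1.


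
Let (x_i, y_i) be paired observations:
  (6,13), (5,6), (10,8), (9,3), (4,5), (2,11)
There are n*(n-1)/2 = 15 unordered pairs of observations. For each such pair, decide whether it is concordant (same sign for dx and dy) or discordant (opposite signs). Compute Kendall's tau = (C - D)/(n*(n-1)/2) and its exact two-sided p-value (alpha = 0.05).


Step 1: Enumerate the 15 unordered pairs (i,j) with i<j and classify each by sign(x_j-x_i) * sign(y_j-y_i).
  (1,2):dx=-1,dy=-7->C; (1,3):dx=+4,dy=-5->D; (1,4):dx=+3,dy=-10->D; (1,5):dx=-2,dy=-8->C
  (1,6):dx=-4,dy=-2->C; (2,3):dx=+5,dy=+2->C; (2,4):dx=+4,dy=-3->D; (2,5):dx=-1,dy=-1->C
  (2,6):dx=-3,dy=+5->D; (3,4):dx=-1,dy=-5->C; (3,5):dx=-6,dy=-3->C; (3,6):dx=-8,dy=+3->D
  (4,5):dx=-5,dy=+2->D; (4,6):dx=-7,dy=+8->D; (5,6):dx=-2,dy=+6->D
Step 2: C = 7, D = 8, total pairs = 15.
Step 3: tau = (C - D)/(n(n-1)/2) = (7 - 8)/15 = -0.066667.
Step 4: Exact two-sided p-value (enumerate n! = 720 permutations of y under H0): p = 1.000000.
Step 5: alpha = 0.05. fail to reject H0.

tau_b = -0.0667 (C=7, D=8), p = 1.000000, fail to reject H0.


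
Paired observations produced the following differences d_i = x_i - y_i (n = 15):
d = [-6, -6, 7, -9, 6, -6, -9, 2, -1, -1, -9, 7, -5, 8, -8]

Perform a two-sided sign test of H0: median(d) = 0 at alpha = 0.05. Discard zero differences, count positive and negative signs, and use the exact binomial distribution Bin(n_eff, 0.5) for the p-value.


Step 1: Discard zero differences. Original n = 15; n_eff = number of nonzero differences = 15.
Nonzero differences (with sign): -6, -6, +7, -9, +6, -6, -9, +2, -1, -1, -9, +7, -5, +8, -8
Step 2: Count signs: positive = 5, negative = 10.
Step 3: Under H0: P(positive) = 0.5, so the number of positives S ~ Bin(15, 0.5).
Step 4: Two-sided exact p-value = sum of Bin(15,0.5) probabilities at or below the observed probability = 0.301758.
Step 5: alpha = 0.05. fail to reject H0.

n_eff = 15, pos = 5, neg = 10, p = 0.301758, fail to reject H0.


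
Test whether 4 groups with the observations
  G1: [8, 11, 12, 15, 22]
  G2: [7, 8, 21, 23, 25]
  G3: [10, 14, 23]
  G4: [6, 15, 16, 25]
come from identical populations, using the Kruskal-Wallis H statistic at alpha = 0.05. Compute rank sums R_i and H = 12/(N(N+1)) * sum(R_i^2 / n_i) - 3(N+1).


Step 1: Combine all N = 17 observations and assign midranks.
sorted (value, group, rank): (6,G4,1), (7,G2,2), (8,G1,3.5), (8,G2,3.5), (10,G3,5), (11,G1,6), (12,G1,7), (14,G3,8), (15,G1,9.5), (15,G4,9.5), (16,G4,11), (21,G2,12), (22,G1,13), (23,G2,14.5), (23,G3,14.5), (25,G2,16.5), (25,G4,16.5)
Step 2: Sum ranks within each group.
R_1 = 39 (n_1 = 5)
R_2 = 48.5 (n_2 = 5)
R_3 = 27.5 (n_3 = 3)
R_4 = 38 (n_4 = 4)
Step 3: H = 12/(N(N+1)) * sum(R_i^2/n_i) - 3(N+1)
     = 12/(17*18) * (39^2/5 + 48.5^2/5 + 27.5^2/3 + 38^2/4) - 3*18
     = 0.039216 * 1387.73 - 54
     = 0.420915.
Step 4: Ties present; correction factor C = 1 - 24/(17^3 - 17) = 0.995098. Corrected H = 0.420915 / 0.995098 = 0.422989.
Step 5: Under H0, H ~ chi^2(3); p-value = 0.935454.
Step 6: alpha = 0.05. fail to reject H0.

H = 0.4230, df = 3, p = 0.935454, fail to reject H0.


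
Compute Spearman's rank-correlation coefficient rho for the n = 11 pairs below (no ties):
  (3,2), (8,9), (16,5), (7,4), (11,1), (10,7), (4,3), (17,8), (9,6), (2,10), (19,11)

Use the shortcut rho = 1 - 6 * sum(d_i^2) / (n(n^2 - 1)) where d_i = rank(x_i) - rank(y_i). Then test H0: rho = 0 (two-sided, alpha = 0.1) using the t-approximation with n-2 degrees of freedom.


Step 1: Rank x and y separately (midranks; no ties here).
rank(x): 3->2, 8->5, 16->9, 7->4, 11->8, 10->7, 4->3, 17->10, 9->6, 2->1, 19->11
rank(y): 2->2, 9->9, 5->5, 4->4, 1->1, 7->7, 3->3, 8->8, 6->6, 10->10, 11->11
Step 2: d_i = R_x(i) - R_y(i); compute d_i^2.
  (2-2)^2=0, (5-9)^2=16, (9-5)^2=16, (4-4)^2=0, (8-1)^2=49, (7-7)^2=0, (3-3)^2=0, (10-8)^2=4, (6-6)^2=0, (1-10)^2=81, (11-11)^2=0
sum(d^2) = 166.
Step 3: rho = 1 - 6*166 / (11*(11^2 - 1)) = 1 - 996/1320 = 0.245455.
Step 4: Under H0, t = rho * sqrt((n-2)/(1-rho^2)) = 0.7596 ~ t(9).
Step 5: Two-sided p-value from the t-distribution with 9 df = 0.466922.
Step 6: alpha = 0.1. fail to reject H0.

rho = 0.2455, p = 0.466922, fail to reject H0 at alpha = 0.1.


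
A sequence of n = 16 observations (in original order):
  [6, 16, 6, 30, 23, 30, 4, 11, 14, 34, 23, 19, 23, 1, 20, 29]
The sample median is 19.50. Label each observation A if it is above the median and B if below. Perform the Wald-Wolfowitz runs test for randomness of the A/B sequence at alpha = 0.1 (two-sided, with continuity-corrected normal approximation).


Step 1: Compute median = 19.50; label A = above, B = below.
Labels in order: BBBAAABBBAABABAA  (n_A = 8, n_B = 8)
Step 2: Count runs R = 8.
Step 3: Under H0 (random ordering), E[R] = 2*n_A*n_B/(n_A+n_B) + 1 = 2*8*8/16 + 1 = 9.0000.
        Var[R] = 2*n_A*n_B*(2*n_A*n_B - n_A - n_B) / ((n_A+n_B)^2 * (n_A+n_B-1)) = 14336/3840 = 3.7333.
        SD[R] = 1.9322.
Step 4: Continuity-corrected z = (R + 0.5 - E[R]) / SD[R] = (8 + 0.5 - 9.0000) / 1.9322 = -0.2588.
Step 5: Two-sided p-value via normal approximation = 2*(1 - Phi(|z|)) = 0.795809.
Step 6: alpha = 0.1. fail to reject H0.

R = 8, z = -0.2588, p = 0.795809, fail to reject H0.


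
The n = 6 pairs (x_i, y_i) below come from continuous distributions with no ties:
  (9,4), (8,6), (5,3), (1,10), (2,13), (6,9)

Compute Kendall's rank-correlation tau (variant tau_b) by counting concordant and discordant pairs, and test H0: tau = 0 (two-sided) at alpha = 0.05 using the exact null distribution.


Step 1: Enumerate the 15 unordered pairs (i,j) with i<j and classify each by sign(x_j-x_i) * sign(y_j-y_i).
  (1,2):dx=-1,dy=+2->D; (1,3):dx=-4,dy=-1->C; (1,4):dx=-8,dy=+6->D; (1,5):dx=-7,dy=+9->D
  (1,6):dx=-3,dy=+5->D; (2,3):dx=-3,dy=-3->C; (2,4):dx=-7,dy=+4->D; (2,5):dx=-6,dy=+7->D
  (2,6):dx=-2,dy=+3->D; (3,4):dx=-4,dy=+7->D; (3,5):dx=-3,dy=+10->D; (3,6):dx=+1,dy=+6->C
  (4,5):dx=+1,dy=+3->C; (4,6):dx=+5,dy=-1->D; (5,6):dx=+4,dy=-4->D
Step 2: C = 4, D = 11, total pairs = 15.
Step 3: tau = (C - D)/(n(n-1)/2) = (4 - 11)/15 = -0.466667.
Step 4: Exact two-sided p-value (enumerate n! = 720 permutations of y under H0): p = 0.272222.
Step 5: alpha = 0.05. fail to reject H0.

tau_b = -0.4667 (C=4, D=11), p = 0.272222, fail to reject H0.


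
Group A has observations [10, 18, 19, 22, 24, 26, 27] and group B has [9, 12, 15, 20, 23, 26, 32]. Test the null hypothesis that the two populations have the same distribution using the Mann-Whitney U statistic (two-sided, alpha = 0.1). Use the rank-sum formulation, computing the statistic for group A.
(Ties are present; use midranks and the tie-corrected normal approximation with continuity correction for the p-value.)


Step 1: Combine and sort all 14 observations; assign midranks.
sorted (value, group): (9,Y), (10,X), (12,Y), (15,Y), (18,X), (19,X), (20,Y), (22,X), (23,Y), (24,X), (26,X), (26,Y), (27,X), (32,Y)
ranks: 9->1, 10->2, 12->3, 15->4, 18->5, 19->6, 20->7, 22->8, 23->9, 24->10, 26->11.5, 26->11.5, 27->13, 32->14
Step 2: Rank sum for X: R1 = 2 + 5 + 6 + 8 + 10 + 11.5 + 13 = 55.5.
Step 3: U_X = R1 - n1(n1+1)/2 = 55.5 - 7*8/2 = 55.5 - 28 = 27.5.
       U_Y = n1*n2 - U_X = 49 - 27.5 = 21.5.
Step 4: Ties are present, so use the tie-corrected normal approximation (with continuity correction) for the p-value.
Step 5: p-value = 0.749128; compare to alpha = 0.1. fail to reject H0.

U_X = 27.5, p = 0.749128, fail to reject H0 at alpha = 0.1.


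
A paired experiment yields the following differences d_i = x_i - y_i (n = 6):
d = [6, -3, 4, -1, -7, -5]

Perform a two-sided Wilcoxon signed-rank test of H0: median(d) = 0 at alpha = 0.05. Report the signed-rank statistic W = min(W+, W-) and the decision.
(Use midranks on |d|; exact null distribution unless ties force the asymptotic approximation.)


Step 1: Drop any zero differences (none here) and take |d_i|.
|d| = [6, 3, 4, 1, 7, 5]
Step 2: Midrank |d_i| (ties get averaged ranks).
ranks: |6|->5, |3|->2, |4|->3, |1|->1, |7|->6, |5|->4
Step 3: Attach original signs; sum ranks with positive sign and with negative sign.
W+ = 5 + 3 = 8
W- = 2 + 1 + 6 + 4 = 13
(Check: W+ + W- = 21 should equal n(n+1)/2 = 21.)
Step 4: Test statistic W = min(W+, W-) = 8.
Step 5: No ties, so the exact null distribution over the 2^6 = 64 sign assignments gives the two-sided p-value = 0.687500.
Step 6: alpha = 0.05. fail to reject H0.

W+ = 8, W- = 13, W = min = 8, p = 0.687500, fail to reject H0.


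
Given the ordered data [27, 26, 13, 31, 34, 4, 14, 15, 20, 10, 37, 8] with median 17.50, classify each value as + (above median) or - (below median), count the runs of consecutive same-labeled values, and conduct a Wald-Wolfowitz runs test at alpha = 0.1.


Step 1: Compute median = 17.50; label A = above, B = below.
Labels in order: AABAABBBABAB  (n_A = 6, n_B = 6)
Step 2: Count runs R = 8.
Step 3: Under H0 (random ordering), E[R] = 2*n_A*n_B/(n_A+n_B) + 1 = 2*6*6/12 + 1 = 7.0000.
        Var[R] = 2*n_A*n_B*(2*n_A*n_B - n_A - n_B) / ((n_A+n_B)^2 * (n_A+n_B-1)) = 4320/1584 = 2.7273.
        SD[R] = 1.6514.
Step 4: Continuity-corrected z = (R - 0.5 - E[R]) / SD[R] = (8 - 0.5 - 7.0000) / 1.6514 = 0.3028.
Step 5: Two-sided p-value via normal approximation = 2*(1 - Phi(|z|)) = 0.762069.
Step 6: alpha = 0.1. fail to reject H0.

R = 8, z = 0.3028, p = 0.762069, fail to reject H0.


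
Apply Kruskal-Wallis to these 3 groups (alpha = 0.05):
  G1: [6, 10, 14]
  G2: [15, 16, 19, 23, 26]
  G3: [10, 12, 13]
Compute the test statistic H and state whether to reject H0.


Step 1: Combine all N = 11 observations and assign midranks.
sorted (value, group, rank): (6,G1,1), (10,G1,2.5), (10,G3,2.5), (12,G3,4), (13,G3,5), (14,G1,6), (15,G2,7), (16,G2,8), (19,G2,9), (23,G2,10), (26,G2,11)
Step 2: Sum ranks within each group.
R_1 = 9.5 (n_1 = 3)
R_2 = 45 (n_2 = 5)
R_3 = 11.5 (n_3 = 3)
Step 3: H = 12/(N(N+1)) * sum(R_i^2/n_i) - 3(N+1)
     = 12/(11*12) * (9.5^2/3 + 45^2/5 + 11.5^2/3) - 3*12
     = 0.090909 * 479.167 - 36
     = 7.560606.
Step 4: Ties present; correction factor C = 1 - 6/(11^3 - 11) = 0.995455. Corrected H = 7.560606 / 0.995455 = 7.595129.
Step 5: Under H0, H ~ chi^2(2); p-value = 0.022425.
Step 6: alpha = 0.05. reject H0.

H = 7.5951, df = 2, p = 0.022425, reject H0.


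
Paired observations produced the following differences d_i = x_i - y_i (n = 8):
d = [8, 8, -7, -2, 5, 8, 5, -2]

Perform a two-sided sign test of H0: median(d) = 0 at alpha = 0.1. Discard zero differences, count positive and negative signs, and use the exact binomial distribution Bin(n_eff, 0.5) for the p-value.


Step 1: Discard zero differences. Original n = 8; n_eff = number of nonzero differences = 8.
Nonzero differences (with sign): +8, +8, -7, -2, +5, +8, +5, -2
Step 2: Count signs: positive = 5, negative = 3.
Step 3: Under H0: P(positive) = 0.5, so the number of positives S ~ Bin(8, 0.5).
Step 4: Two-sided exact p-value = sum of Bin(8,0.5) probabilities at or below the observed probability = 0.726562.
Step 5: alpha = 0.1. fail to reject H0.

n_eff = 8, pos = 5, neg = 3, p = 0.726562, fail to reject H0.


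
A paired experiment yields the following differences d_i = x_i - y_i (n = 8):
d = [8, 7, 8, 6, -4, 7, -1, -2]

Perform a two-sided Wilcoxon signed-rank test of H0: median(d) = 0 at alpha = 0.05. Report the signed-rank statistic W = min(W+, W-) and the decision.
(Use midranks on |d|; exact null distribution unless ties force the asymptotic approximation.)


Step 1: Drop any zero differences (none here) and take |d_i|.
|d| = [8, 7, 8, 6, 4, 7, 1, 2]
Step 2: Midrank |d_i| (ties get averaged ranks).
ranks: |8|->7.5, |7|->5.5, |8|->7.5, |6|->4, |4|->3, |7|->5.5, |1|->1, |2|->2
Step 3: Attach original signs; sum ranks with positive sign and with negative sign.
W+ = 7.5 + 5.5 + 7.5 + 4 + 5.5 = 30
W- = 3 + 1 + 2 = 6
(Check: W+ + W- = 36 should equal n(n+1)/2 = 36.)
Step 4: Test statistic W = min(W+, W-) = 6.
Step 5: Ties in |d|, so use the tie-corrected normal approximation.
        E[W] = n(n+1)/4 = 8*9/4 = 18.
        Tie groups: |d|=7 (t=2), |d|=8 (t=2); sum(t^3 - t) = 12.
        Var[W] = n(n+1)(2n+1)/24 - sum(t^3-t)/48 = 1224/24 - 12/48 = 50.75.
        z = (W - E[W]) / sqrt(Var[W]) = (6 - 18) / 7.1239 = -1.6845.
        Two-sided p = 2*Phi(z) = 0.092091.
Step 6: alpha = 0.05. fail to reject H0.

W+ = 30, W- = 6, W = min = 6, p = 0.092091, fail to reject H0.


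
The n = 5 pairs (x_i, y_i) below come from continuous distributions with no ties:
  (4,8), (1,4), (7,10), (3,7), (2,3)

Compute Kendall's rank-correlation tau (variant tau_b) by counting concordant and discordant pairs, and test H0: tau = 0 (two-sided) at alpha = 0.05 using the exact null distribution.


Step 1: Enumerate the 10 unordered pairs (i,j) with i<j and classify each by sign(x_j-x_i) * sign(y_j-y_i).
  (1,2):dx=-3,dy=-4->C; (1,3):dx=+3,dy=+2->C; (1,4):dx=-1,dy=-1->C; (1,5):dx=-2,dy=-5->C
  (2,3):dx=+6,dy=+6->C; (2,4):dx=+2,dy=+3->C; (2,5):dx=+1,dy=-1->D; (3,4):dx=-4,dy=-3->C
  (3,5):dx=-5,dy=-7->C; (4,5):dx=-1,dy=-4->C
Step 2: C = 9, D = 1, total pairs = 10.
Step 3: tau = (C - D)/(n(n-1)/2) = (9 - 1)/10 = 0.800000.
Step 4: Exact two-sided p-value (enumerate n! = 120 permutations of y under H0): p = 0.083333.
Step 5: alpha = 0.05. fail to reject H0.

tau_b = 0.8000 (C=9, D=1), p = 0.083333, fail to reject H0.


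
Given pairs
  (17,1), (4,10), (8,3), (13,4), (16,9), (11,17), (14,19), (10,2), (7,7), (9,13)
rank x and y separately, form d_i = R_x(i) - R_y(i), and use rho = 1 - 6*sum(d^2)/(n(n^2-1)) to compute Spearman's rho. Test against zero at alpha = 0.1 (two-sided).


Step 1: Rank x and y separately (midranks; no ties here).
rank(x): 17->10, 4->1, 8->3, 13->7, 16->9, 11->6, 14->8, 10->5, 7->2, 9->4
rank(y): 1->1, 10->7, 3->3, 4->4, 9->6, 17->9, 19->10, 2->2, 7->5, 13->8
Step 2: d_i = R_x(i) - R_y(i); compute d_i^2.
  (10-1)^2=81, (1-7)^2=36, (3-3)^2=0, (7-4)^2=9, (9-6)^2=9, (6-9)^2=9, (8-10)^2=4, (5-2)^2=9, (2-5)^2=9, (4-8)^2=16
sum(d^2) = 182.
Step 3: rho = 1 - 6*182 / (10*(10^2 - 1)) = 1 - 1092/990 = -0.103030.
Step 4: Under H0, t = rho * sqrt((n-2)/(1-rho^2)) = -0.2930 ~ t(8).
Step 5: Two-sided p-value from the t-distribution with 8 df = 0.776998.
Step 6: alpha = 0.1. fail to reject H0.

rho = -0.1030, p = 0.776998, fail to reject H0 at alpha = 0.1.


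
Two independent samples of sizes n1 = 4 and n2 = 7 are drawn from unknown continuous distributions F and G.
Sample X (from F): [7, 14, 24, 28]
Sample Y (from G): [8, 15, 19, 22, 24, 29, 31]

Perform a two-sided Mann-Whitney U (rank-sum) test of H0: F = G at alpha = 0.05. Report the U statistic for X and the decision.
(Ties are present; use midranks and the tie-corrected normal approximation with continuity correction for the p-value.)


Step 1: Combine and sort all 11 observations; assign midranks.
sorted (value, group): (7,X), (8,Y), (14,X), (15,Y), (19,Y), (22,Y), (24,X), (24,Y), (28,X), (29,Y), (31,Y)
ranks: 7->1, 8->2, 14->3, 15->4, 19->5, 22->6, 24->7.5, 24->7.5, 28->9, 29->10, 31->11
Step 2: Rank sum for X: R1 = 1 + 3 + 7.5 + 9 = 20.5.
Step 3: U_X = R1 - n1(n1+1)/2 = 20.5 - 4*5/2 = 20.5 - 10 = 10.5.
       U_Y = n1*n2 - U_X = 28 - 10.5 = 17.5.
Step 4: Ties are present, so use the tie-corrected normal approximation (with continuity correction) for the p-value.
Step 5: p-value = 0.569872; compare to alpha = 0.05. fail to reject H0.

U_X = 10.5, p = 0.569872, fail to reject H0 at alpha = 0.05.


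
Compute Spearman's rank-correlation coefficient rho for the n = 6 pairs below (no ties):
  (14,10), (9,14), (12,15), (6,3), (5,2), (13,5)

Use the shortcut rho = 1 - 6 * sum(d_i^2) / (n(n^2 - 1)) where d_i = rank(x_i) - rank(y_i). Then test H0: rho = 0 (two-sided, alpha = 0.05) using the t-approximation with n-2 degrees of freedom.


Step 1: Rank x and y separately (midranks; no ties here).
rank(x): 14->6, 9->3, 12->4, 6->2, 5->1, 13->5
rank(y): 10->4, 14->5, 15->6, 3->2, 2->1, 5->3
Step 2: d_i = R_x(i) - R_y(i); compute d_i^2.
  (6-4)^2=4, (3-5)^2=4, (4-6)^2=4, (2-2)^2=0, (1-1)^2=0, (5-3)^2=4
sum(d^2) = 16.
Step 3: rho = 1 - 6*16 / (6*(6^2 - 1)) = 1 - 96/210 = 0.542857.
Step 4: Under H0, t = rho * sqrt((n-2)/(1-rho^2)) = 1.2928 ~ t(4).
Step 5: Two-sided p-value from the t-distribution with 4 df = 0.265703.
Step 6: alpha = 0.05. fail to reject H0.

rho = 0.5429, p = 0.265703, fail to reject H0 at alpha = 0.05.


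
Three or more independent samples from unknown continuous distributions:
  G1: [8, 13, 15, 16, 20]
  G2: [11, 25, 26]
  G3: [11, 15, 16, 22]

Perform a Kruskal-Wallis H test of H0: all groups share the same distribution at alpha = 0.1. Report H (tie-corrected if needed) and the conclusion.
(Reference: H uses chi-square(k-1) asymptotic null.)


Step 1: Combine all N = 12 observations and assign midranks.
sorted (value, group, rank): (8,G1,1), (11,G2,2.5), (11,G3,2.5), (13,G1,4), (15,G1,5.5), (15,G3,5.5), (16,G1,7.5), (16,G3,7.5), (20,G1,9), (22,G3,10), (25,G2,11), (26,G2,12)
Step 2: Sum ranks within each group.
R_1 = 27 (n_1 = 5)
R_2 = 25.5 (n_2 = 3)
R_3 = 25.5 (n_3 = 4)
Step 3: H = 12/(N(N+1)) * sum(R_i^2/n_i) - 3(N+1)
     = 12/(12*13) * (27^2/5 + 25.5^2/3 + 25.5^2/4) - 3*13
     = 0.076923 * 525.112 - 39
     = 1.393269.
Step 4: Ties present; correction factor C = 1 - 18/(12^3 - 12) = 0.989510. Corrected H = 1.393269 / 0.989510 = 1.408039.
Step 5: Under H0, H ~ chi^2(2); p-value = 0.494593.
Step 6: alpha = 0.1. fail to reject H0.

H = 1.4080, df = 2, p = 0.494593, fail to reject H0.


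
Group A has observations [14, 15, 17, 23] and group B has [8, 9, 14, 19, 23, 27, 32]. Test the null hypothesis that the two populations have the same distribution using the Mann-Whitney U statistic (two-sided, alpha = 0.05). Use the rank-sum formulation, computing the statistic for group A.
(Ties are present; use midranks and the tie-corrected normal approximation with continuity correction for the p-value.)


Step 1: Combine and sort all 11 observations; assign midranks.
sorted (value, group): (8,Y), (9,Y), (14,X), (14,Y), (15,X), (17,X), (19,Y), (23,X), (23,Y), (27,Y), (32,Y)
ranks: 8->1, 9->2, 14->3.5, 14->3.5, 15->5, 17->6, 19->7, 23->8.5, 23->8.5, 27->10, 32->11
Step 2: Rank sum for X: R1 = 3.5 + 5 + 6 + 8.5 = 23.
Step 3: U_X = R1 - n1(n1+1)/2 = 23 - 4*5/2 = 23 - 10 = 13.
       U_Y = n1*n2 - U_X = 28 - 13 = 15.
Step 4: Ties are present, so use the tie-corrected normal approximation (with continuity correction) for the p-value.
Step 5: p-value = 0.924376; compare to alpha = 0.05. fail to reject H0.

U_X = 13, p = 0.924376, fail to reject H0 at alpha = 0.05.


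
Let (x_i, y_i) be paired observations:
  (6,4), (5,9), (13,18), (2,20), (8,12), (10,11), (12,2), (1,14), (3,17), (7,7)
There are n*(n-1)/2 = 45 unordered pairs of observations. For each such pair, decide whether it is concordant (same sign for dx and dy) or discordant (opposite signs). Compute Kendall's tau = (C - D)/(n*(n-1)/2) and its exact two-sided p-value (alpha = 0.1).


Step 1: Enumerate the 45 unordered pairs (i,j) with i<j and classify each by sign(x_j-x_i) * sign(y_j-y_i).
  (1,2):dx=-1,dy=+5->D; (1,3):dx=+7,dy=+14->C; (1,4):dx=-4,dy=+16->D; (1,5):dx=+2,dy=+8->C
  (1,6):dx=+4,dy=+7->C; (1,7):dx=+6,dy=-2->D; (1,8):dx=-5,dy=+10->D; (1,9):dx=-3,dy=+13->D
  (1,10):dx=+1,dy=+3->C; (2,3):dx=+8,dy=+9->C; (2,4):dx=-3,dy=+11->D; (2,5):dx=+3,dy=+3->C
  (2,6):dx=+5,dy=+2->C; (2,7):dx=+7,dy=-7->D; (2,8):dx=-4,dy=+5->D; (2,9):dx=-2,dy=+8->D
  (2,10):dx=+2,dy=-2->D; (3,4):dx=-11,dy=+2->D; (3,5):dx=-5,dy=-6->C; (3,6):dx=-3,dy=-7->C
  (3,7):dx=-1,dy=-16->C; (3,8):dx=-12,dy=-4->C; (3,9):dx=-10,dy=-1->C; (3,10):dx=-6,dy=-11->C
  (4,5):dx=+6,dy=-8->D; (4,6):dx=+8,dy=-9->D; (4,7):dx=+10,dy=-18->D; (4,8):dx=-1,dy=-6->C
  (4,9):dx=+1,dy=-3->D; (4,10):dx=+5,dy=-13->D; (5,6):dx=+2,dy=-1->D; (5,7):dx=+4,dy=-10->D
  (5,8):dx=-7,dy=+2->D; (5,9):dx=-5,dy=+5->D; (5,10):dx=-1,dy=-5->C; (6,7):dx=+2,dy=-9->D
  (6,8):dx=-9,dy=+3->D; (6,9):dx=-7,dy=+6->D; (6,10):dx=-3,dy=-4->C; (7,8):dx=-11,dy=+12->D
  (7,9):dx=-9,dy=+15->D; (7,10):dx=-5,dy=+5->D; (8,9):dx=+2,dy=+3->C; (8,10):dx=+6,dy=-7->D
  (9,10):dx=+4,dy=-10->D
Step 2: C = 17, D = 28, total pairs = 45.
Step 3: tau = (C - D)/(n(n-1)/2) = (17 - 28)/45 = -0.244444.
Step 4: Exact two-sided p-value (enumerate n! = 3628800 permutations of y under H0): p = 0.380720.
Step 5: alpha = 0.1. fail to reject H0.

tau_b = -0.2444 (C=17, D=28), p = 0.380720, fail to reject H0.
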